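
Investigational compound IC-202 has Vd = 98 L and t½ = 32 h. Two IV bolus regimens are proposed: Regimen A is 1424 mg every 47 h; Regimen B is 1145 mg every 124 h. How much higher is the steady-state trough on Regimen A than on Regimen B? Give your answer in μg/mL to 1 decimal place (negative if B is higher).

7.4 μg/mL

Regimen A: f = (1/2)^(47/32) ≈ 0.3613; Cmin,ss = (1424/98)·f/(1−f) ≈ 8.220 μg/mL.
Regimen B: f = (1/2)^(124/32) ≈ 0.0682; Cmin,ss = (1145/98)·f/(1−f) ≈ 0.855 μg/mL.
Difference ≈ 8.220 − 0.855 ≈ 7.365 μg/mL.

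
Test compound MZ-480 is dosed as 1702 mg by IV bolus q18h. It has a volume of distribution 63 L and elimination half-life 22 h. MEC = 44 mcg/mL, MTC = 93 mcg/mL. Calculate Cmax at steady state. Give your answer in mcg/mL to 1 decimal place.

Over one 18-h interval, 18/22 ≈ 0.81818 half-lives elapse, leaving f ≈ 0.5672 of each dose.
Accumulation ratio R = 1/(1 − f) ≈ 1/0.4328 ≈ 2.3105.
Each bolus raises the concentration by D/Vd = 1702/63 ≈ 27.016 mcg/mL.
Steady-state peak Cmax,ss = C₀·R ≈ 27.016 × 2.3105 ≈ 62.420 mcg/mL.
Peak 62.4 mcg/mL vs MTC 93 mcg/mL: below toxic threshold.

62.4 mcg/mL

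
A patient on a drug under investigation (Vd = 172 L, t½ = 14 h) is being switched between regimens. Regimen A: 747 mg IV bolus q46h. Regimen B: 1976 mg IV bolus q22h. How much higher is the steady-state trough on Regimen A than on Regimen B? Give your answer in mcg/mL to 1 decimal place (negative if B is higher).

-5.3 mcg/mL

Regimen A: f = (1/2)^(46/14) ≈ 0.1025; Cmin,ss = (747/172)·f/(1−f) ≈ 0.496 mcg/mL.
Regimen B: f = (1/2)^(22/14) ≈ 0.3365; Cmin,ss = (1976/172)·f/(1−f) ≈ 5.826 mcg/mL.
Difference ≈ 0.496 − 5.826 ≈ -5.330 mcg/mL.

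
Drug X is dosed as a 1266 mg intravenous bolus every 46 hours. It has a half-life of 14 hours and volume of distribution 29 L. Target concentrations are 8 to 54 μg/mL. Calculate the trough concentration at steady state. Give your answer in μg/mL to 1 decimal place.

5.0 μg/mL

τ/t½ = 46/14 ≈ 3.2857, so fraction remaining f = (1/2)^(46/14) ≈ 0.1025.
Single-dose peak C₀ = D/Vd = 1266/29 ≈ 43.655 μg/mL.
Steady-state trough Cmin,ss = C₀·f/(1−f) ≈ 43.655 × 0.1025/0.8975 ≈ 4.986 μg/mL.
Trough 5.0 μg/mL vs MEC 8 μg/mL: subtherapeutic.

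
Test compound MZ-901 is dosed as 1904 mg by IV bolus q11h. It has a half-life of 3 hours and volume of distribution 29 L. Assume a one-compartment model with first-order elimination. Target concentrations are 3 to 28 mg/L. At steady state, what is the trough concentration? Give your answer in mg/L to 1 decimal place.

Over one 11-h interval, 11/3 ≈ 3.6667 half-lives elapse, leaving f ≈ 0.0787 of each dose.
At steady state, accumulation factor R = 1/(1 − e^(−kτ)) ≈ 1.0854.
Single-dose peak C₀ = D/Vd = 1904/29 ≈ 65.655 mg/L.
Cmax,ss = C₀/(1 − f) ≈ 65.655/0.9213 ≈ 71.263 mg/L.
Steady-state trough Cmin,ss = Cmax,ss·f ≈ 71.263 × 0.0787 ≈ 5.608 mg/L.
Trough 5.6 mg/L vs MEC 3 mg/L: adequate.

5.6 mg/L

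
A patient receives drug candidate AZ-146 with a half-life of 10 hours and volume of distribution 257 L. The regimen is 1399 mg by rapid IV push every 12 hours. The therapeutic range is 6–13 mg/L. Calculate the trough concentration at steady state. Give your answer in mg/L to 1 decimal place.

4.2 mg/L

k = ln2/t½ = ln2/10 ≈ 0.069315 h⁻¹; fraction remaining f = e^(−kτ) = e^(−0.069315×12) ≈ 0.4353.
Accumulation ratio R = 1/(1 − f) ≈ 1/0.5647 ≈ 1.7709.
Each bolus raises the concentration by D/Vd = 1399/257 ≈ 5.444 mg/L.
Cmax,ss = C₀/(1 − f) ≈ 5.444/0.5647 ≈ 9.641 mg/L.
One interval later, Cmin,ss = Cmax,ss·e^(−kτ) ≈ 9.641 × 0.4353 ≈ 4.197 mg/L.
Trough 4.2 mg/L vs MEC 6 mg/L: subtherapeutic.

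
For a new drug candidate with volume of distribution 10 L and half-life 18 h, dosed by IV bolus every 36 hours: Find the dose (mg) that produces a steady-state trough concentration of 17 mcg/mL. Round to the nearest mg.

510 mg

τ/t½ = 36/18 ≈ 2, so f = (1/2)^(36/18) ≈ 0.250000.
Cmin,ss = (D/Vd)·f/(1−f), so D = Cmin,ss·Vd·(1−f)/f.
D = 17 × 10 × (1−f)/f ≈ 17 × 10 × 3.00000 ≈ 510.00 mg.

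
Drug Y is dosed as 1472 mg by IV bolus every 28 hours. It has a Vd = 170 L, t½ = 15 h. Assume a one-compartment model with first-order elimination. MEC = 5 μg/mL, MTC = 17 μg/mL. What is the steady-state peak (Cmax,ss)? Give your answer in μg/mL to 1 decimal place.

k = ln2/t½ = ln2/15 ≈ 0.046210 h⁻¹; fraction remaining f = e^(−kτ) = e^(−0.046210×28) ≈ 0.2742.
At steady state, accumulation factor R = 1/(1 − e^(−kτ)) ≈ 1.3778.
Single-dose peak C₀ = D/Vd = 1472/170 ≈ 8.659 μg/mL.
Steady-state peak Cmax,ss = C₀·R ≈ 8.659 × 1.3778 ≈ 11.930 μg/mL.
Peak 11.9 μg/mL vs MTC 17 μg/mL: below toxic threshold.

11.9 μg/mL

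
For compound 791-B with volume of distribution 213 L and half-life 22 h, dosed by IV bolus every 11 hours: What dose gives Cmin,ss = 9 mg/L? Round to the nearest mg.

τ/t½ = 11/22 ≈ 0.5, so f = (1/2)^(11/22) ≈ 0.707107.
Cmin,ss = (D/Vd)·f/(1−f), so D = Cmin,ss·Vd·(1−f)/f.
D = 9 × 213 × (1−f)/f ≈ 9 × 213 × 0.41421 ≈ 794.04 mg.

794 mg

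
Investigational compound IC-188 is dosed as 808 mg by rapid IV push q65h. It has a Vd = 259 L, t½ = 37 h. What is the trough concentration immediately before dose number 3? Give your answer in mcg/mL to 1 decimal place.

f = (1/2)^(τ/t½) = (1/2)^(65/37) ≈ 0.2959.
C₀ = D/Vd = 808/259 ≈ 3.120 mcg/mL.
Before the 3rd dose, 2 doses have been given. Superposition: Cmin = C₀·(f + f²).
≈ 3.120 × (0.2959 + 0.0876) ≈ 3.120 × 0.3835 ≈ 1.197 mcg/mL.

1.2 mcg/mL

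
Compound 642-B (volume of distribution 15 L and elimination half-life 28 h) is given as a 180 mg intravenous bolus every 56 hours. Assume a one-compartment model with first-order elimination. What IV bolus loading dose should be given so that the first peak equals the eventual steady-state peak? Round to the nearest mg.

f = (1/2)^(56/28) ≈ 0.250000; accumulation ratio R = 1/(1−f) ≈ 1.33333.
Loading dose to hit Cmax,ss on first dose: D_load = D_maint·R ≈ 180 × 1.33333 ≈ 240.00 mg.

240 mg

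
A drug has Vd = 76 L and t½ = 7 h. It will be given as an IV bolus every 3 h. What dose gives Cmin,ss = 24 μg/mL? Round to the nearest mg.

τ/t½ = 3/7 ≈ 0.42857, so f = (1/2)^(3/7) ≈ 0.742997.
Cmin,ss = (D/Vd)·f/(1−f), so D = Cmin,ss·Vd·(1−f)/f.
D = 24 × 76 × (1−f)/f ≈ 24 × 76 × 0.34590 ≈ 630.92 mg.

631 mg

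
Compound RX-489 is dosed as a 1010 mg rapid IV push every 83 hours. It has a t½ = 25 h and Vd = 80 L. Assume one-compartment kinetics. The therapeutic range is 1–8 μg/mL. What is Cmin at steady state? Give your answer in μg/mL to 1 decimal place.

1.4 μg/mL

τ/t½ = 83/25 ≈ 3.32, so fraction remaining f = (1/2)^(83/25) ≈ 0.1001.
At steady state, accumulation factor R = 1/(1 − e^(−kτ)) ≈ 1.1112.
Single-dose peak C₀ = D/Vd = 1010/80 ≈ 12.625 μg/mL.
Cmax,ss = C₀/(1 − f) ≈ 12.625/0.8999 ≈ 14.029 μg/mL.
One interval later, Cmin,ss = Cmax,ss·e^(−kτ) ≈ 14.029 × 0.1001 ≈ 1.404 μg/mL.
Trough 1.4 μg/mL vs MEC 1 μg/mL: adequate.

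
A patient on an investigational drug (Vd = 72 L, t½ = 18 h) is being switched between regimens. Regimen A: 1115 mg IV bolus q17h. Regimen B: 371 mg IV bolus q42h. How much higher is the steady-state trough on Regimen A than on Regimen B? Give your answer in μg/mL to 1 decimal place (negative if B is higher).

Regimen A: f = (1/2)^(17/18) ≈ 0.5196; Cmin,ss = (1115/72)·f/(1−f) ≈ 16.750 μg/mL.
Regimen B: f = (1/2)^(42/18) ≈ 0.1984; Cmin,ss = (371/72)·f/(1−f) ≈ 1.275 μg/mL.
Difference ≈ 16.750 − 1.275 ≈ 15.475 μg/mL.

15.5 μg/mL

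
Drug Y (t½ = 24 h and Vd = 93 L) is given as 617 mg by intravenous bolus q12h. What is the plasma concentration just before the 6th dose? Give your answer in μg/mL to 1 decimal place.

13.2 μg/mL

f = (1/2)^(τ/t½) = (1/2)^(12/24) ≈ 0.7071.
C₀ = D/Vd = 617/93 ≈ 6.634 μg/mL.
Before the 6th dose, 5 doses have been given. Superposition: Cmin = C₀·(f + f² + … + f^5).
≈ 6.634 × (0.7071 + 0.5000 + 0.3535 + 0.2500 + 0.1768) ≈ 6.634 × 1.9874 ≈ 13.184 μg/mL.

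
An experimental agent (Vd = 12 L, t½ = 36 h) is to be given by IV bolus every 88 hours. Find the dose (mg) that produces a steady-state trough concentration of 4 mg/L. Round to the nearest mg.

213 mg

τ/t½ = 88/36 ≈ 2.4444, so f = (1/2)^(88/36) ≈ 0.183717.
Cmin,ss = (D/Vd)·f/(1−f), so D = Cmin,ss·Vd·(1−f)/f.
D = 4 × 12 × (1−f)/f ≈ 4 × 12 × 4.44315 ≈ 213.27 mg.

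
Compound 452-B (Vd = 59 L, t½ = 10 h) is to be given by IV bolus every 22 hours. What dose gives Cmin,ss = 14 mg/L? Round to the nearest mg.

2969 mg

τ/t½ = 22/10 ≈ 2.2, so f = (1/2)^(22/10) ≈ 0.217638.
Cmin,ss = (D/Vd)·f/(1−f), so D = Cmin,ss·Vd·(1−f)/f.
D = 14 × 59 × (1−f)/f ≈ 14 × 59 × 3.59479 ≈ 2969.30 mg.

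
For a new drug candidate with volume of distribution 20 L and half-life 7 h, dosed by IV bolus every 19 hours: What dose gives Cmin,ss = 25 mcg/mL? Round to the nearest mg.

τ/t½ = 19/7 ≈ 2.7143, so f = (1/2)^(19/7) ≈ 0.152377.
Cmin,ss = (D/Vd)·f/(1−f), so D = Cmin,ss·Vd·(1−f)/f.
D = 25 × 20 × (1−f)/f ≈ 25 × 20 × 5.56267 ≈ 2781.34 mg.

2781 mg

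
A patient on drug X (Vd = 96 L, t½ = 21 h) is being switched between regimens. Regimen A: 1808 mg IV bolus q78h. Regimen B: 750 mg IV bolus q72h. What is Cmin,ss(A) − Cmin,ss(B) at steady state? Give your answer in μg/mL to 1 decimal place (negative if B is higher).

0.8 μg/mL

Regimen A: f = (1/2)^(78/21) ≈ 0.0762; Cmin,ss = (1808/96)·f/(1−f) ≈ 1.553 μg/mL.
Regimen B: f = (1/2)^(72/21) ≈ 0.0929; Cmin,ss = (750/96)·f/(1−f) ≈ 0.800 μg/mL.
Difference ≈ 1.553 − 0.800 ≈ 0.753 μg/mL.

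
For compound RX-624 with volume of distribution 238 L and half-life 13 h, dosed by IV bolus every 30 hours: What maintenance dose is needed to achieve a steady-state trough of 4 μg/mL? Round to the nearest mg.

3761 mg

τ/t½ = 30/13 ≈ 2.3077, so f = (1/2)^(30/13) ≈ 0.201983.
Cmin,ss = (D/Vd)·f/(1−f), so D = Cmin,ss·Vd·(1−f)/f.
D = 4 × 238 × (1−f)/f ≈ 4 × 238 × 3.95091 ≈ 3761.27 mg.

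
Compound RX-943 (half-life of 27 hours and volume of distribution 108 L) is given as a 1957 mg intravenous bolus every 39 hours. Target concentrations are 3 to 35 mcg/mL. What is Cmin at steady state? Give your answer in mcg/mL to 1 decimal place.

10.5 mcg/mL

k = ln2/t½ = ln2/27 ≈ 0.025672 h⁻¹; fraction remaining f = e^(−kτ) = e^(−0.025672×39) ≈ 0.3674.
At steady state, accumulation factor R = 1/(1 − e^(−kτ)) ≈ 1.5808.
Single-dose peak C₀ = D/Vd = 1957/108 ≈ 18.120 mcg/mL.
Cmax,ss = C₀/(1 − f) ≈ 18.120/0.6326 ≈ 28.644 mcg/mL.
One interval later, Cmin,ss = Cmax,ss·e^(−kτ) ≈ 28.644 × 0.3674 ≈ 10.524 mcg/mL.
Trough 10.5 mcg/mL vs MEC 3 mcg/mL: adequate.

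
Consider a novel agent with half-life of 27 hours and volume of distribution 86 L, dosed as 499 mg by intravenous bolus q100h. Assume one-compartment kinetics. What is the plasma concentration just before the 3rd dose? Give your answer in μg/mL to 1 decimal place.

f = (1/2)^(τ/t½) = (1/2)^(100/27) ≈ 0.0767.
C₀ = D/Vd = 499/86 ≈ 5.802 μg/mL.
Before the 3rd dose, 2 doses have been given. Superposition: Cmin = C₀·(f + f²).
≈ 5.802 × (0.0767 + 0.0059) ≈ 5.802 × 0.0826 ≈ 0.479 μg/mL.

0.5 μg/mL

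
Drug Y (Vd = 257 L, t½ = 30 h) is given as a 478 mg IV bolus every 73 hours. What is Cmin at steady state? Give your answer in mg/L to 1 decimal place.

0.4 mg/L

k = ln2/t½ = ln2/30 ≈ 0.023105 h⁻¹; fraction remaining f = e^(−kτ) = e^(−0.023105×73) ≈ 0.1851.
Single-dose peak C₀ = D/Vd = 478/257 ≈ 1.860 mg/L.
Steady-state trough Cmin,ss = C₀·f/(1−f) ≈ 1.860 × 0.1851/0.8149 ≈ 0.422 mg/L.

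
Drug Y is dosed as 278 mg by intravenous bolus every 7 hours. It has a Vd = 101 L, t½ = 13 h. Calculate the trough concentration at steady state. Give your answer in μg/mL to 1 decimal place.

Over one 7-h interval, 7/13 ≈ 0.53846 half-lives elapse, leaving f ≈ 0.6885 of each dose.
Each bolus raises the concentration by D/Vd = 278/101 ≈ 2.752 μg/mL.
Steady-state trough Cmin,ss = C₀·f/(1−f) ≈ 2.752 × 0.6885/0.3115 ≈ 6.083 μg/mL.

6.1 μg/mL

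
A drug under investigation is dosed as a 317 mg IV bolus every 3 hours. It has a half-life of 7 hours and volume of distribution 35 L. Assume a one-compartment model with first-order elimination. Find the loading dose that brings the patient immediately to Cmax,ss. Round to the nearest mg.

f = (1/2)^(3/7) ≈ 0.742997; accumulation ratio R = 1/(1−f) ≈ 3.89101.
Loading dose to hit Cmax,ss on first dose: D_load = D_maint·R ≈ 317 × 3.89101 ≈ 1233.45 mg.

1233 mg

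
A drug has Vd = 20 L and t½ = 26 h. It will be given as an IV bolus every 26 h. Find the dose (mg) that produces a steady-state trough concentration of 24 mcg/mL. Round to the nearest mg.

τ/t½ = 26/26 ≈ 1, so f = (1/2)^(26/26) ≈ 0.500000.
Cmin,ss = (D/Vd)·f/(1−f), so D = Cmin,ss·Vd·(1−f)/f.
D = 24 × 20 × (1−f)/f ≈ 24 × 20 × 1.00000 ≈ 480.00 mg.

480 mg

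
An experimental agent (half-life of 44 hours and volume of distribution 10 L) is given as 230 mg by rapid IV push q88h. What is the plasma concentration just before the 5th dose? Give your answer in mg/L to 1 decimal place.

f = (1/2)^(τ/t½) = (1/2)^(88/44) ≈ 0.2500.
C₀ = D/Vd = 230/10 ≈ 23.000 mg/L.
Before the 5th dose, 4 doses have been given. Superposition: Cmin = C₀·(f + f² + … + f^4).
≈ 23.000 × (0.2500 + 0.0625 + 0.0156 + 0.0039) ≈ 23.000 × 0.3320 ≈ 7.636 mg/L.

7.6 mg/L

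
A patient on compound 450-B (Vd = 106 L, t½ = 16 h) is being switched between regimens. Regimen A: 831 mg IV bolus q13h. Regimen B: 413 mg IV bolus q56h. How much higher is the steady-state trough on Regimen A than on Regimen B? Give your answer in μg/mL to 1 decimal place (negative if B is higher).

Regimen A: f = (1/2)^(13/16) ≈ 0.5694; Cmin,ss = (831/106)·f/(1−f) ≈ 10.367 μg/mL.
Regimen B: f = (1/2)^(56/16) ≈ 0.0884; Cmin,ss = (413/106)·f/(1−f) ≈ 0.378 μg/mL.
Difference ≈ 10.367 − 0.378 ≈ 9.989 μg/mL.

10.0 μg/mL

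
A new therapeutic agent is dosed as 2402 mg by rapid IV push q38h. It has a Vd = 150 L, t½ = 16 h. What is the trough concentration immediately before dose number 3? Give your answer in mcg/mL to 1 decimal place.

f = (1/2)^(τ/t½) = (1/2)^(38/16) ≈ 0.1928.
C₀ = D/Vd = 2402/150 ≈ 16.013 mcg/mL.
Before the 3rd dose, 2 doses have been given. Superposition: Cmin = C₀·(f + f²).
≈ 16.013 × (0.1928 + 0.0372) ≈ 16.013 × 0.2300 ≈ 3.683 mcg/mL.

3.7 mcg/mL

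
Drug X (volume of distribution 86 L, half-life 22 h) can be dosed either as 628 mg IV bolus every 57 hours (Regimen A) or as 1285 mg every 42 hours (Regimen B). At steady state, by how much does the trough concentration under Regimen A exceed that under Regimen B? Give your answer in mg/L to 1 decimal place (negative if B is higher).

Regimen A: f = (1/2)^(57/22) ≈ 0.1660; Cmin,ss = (628/86)·f/(1−f) ≈ 1.453 mg/L.
Regimen B: f = (1/2)^(42/22) ≈ 0.2663; Cmin,ss = (1285/86)·f/(1−f) ≈ 5.423 mg/L.
Difference ≈ 1.453 − 5.423 ≈ -3.970 mg/L.

-4.0 mg/L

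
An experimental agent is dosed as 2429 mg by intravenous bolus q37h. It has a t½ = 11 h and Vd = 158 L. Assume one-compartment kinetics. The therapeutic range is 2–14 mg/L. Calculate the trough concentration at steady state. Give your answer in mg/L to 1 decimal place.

Over one 37-h interval, 37/11 ≈ 3.3636 half-lives elapse, leaving f ≈ 0.0972 of each dose.
Accumulation ratio R = 1/(1 − f) ≈ 1/0.9028 ≈ 1.1077.
Each bolus raises the concentration by D/Vd = 2429/158 ≈ 15.373 mg/L.
Cmax,ss = C₀/(1 − f) ≈ 15.373/0.9028 ≈ 17.028 mg/L.
Steady-state trough Cmin,ss = Cmax,ss·f ≈ 17.028 × 0.0972 ≈ 1.655 mg/L.
Trough 1.7 mg/L vs MEC 2 mg/L: subtherapeutic.

1.7 mg/L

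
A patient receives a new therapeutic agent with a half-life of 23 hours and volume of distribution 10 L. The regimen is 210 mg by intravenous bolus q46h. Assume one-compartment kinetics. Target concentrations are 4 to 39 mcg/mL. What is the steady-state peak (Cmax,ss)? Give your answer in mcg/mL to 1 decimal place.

τ = 46 h = 2 half-lives, so f = (1/2)^2 = 0.25.
At steady state, R = 1/(1 − 0.25) = 4/3.
Single-dose peak C₀ = D/Vd = 210/10 = 21 mcg/mL.
Steady-state peak Cmax,ss = C₀·R = 21 × 4/3 ≈ 28.000 mcg/mL.
Peak 28.0 mcg/mL vs MTC 39 mcg/mL: below toxic threshold.

28.0 mcg/mL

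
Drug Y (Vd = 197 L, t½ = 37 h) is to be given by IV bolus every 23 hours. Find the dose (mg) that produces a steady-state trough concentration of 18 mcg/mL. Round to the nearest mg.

τ/t½ = 23/37 ≈ 0.62162, so f = (1/2)^(23/37) ≈ 0.649940.
Cmin,ss = (D/Vd)·f/(1−f), so D = Cmin,ss·Vd·(1−f)/f.
D = 18 × 197 × (1−f)/f ≈ 18 × 197 × 0.53860 ≈ 1909.88 mg.

1910 mg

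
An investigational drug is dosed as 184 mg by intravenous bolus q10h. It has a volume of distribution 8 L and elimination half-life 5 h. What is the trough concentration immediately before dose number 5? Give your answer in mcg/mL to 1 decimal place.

7.6 mcg/mL

f = (1/2)^(τ/t½) = (1/2)^(10/5) ≈ 0.2500.
C₀ = D/Vd = 184/8 ≈ 23.000 mcg/mL.
Before the 5th dose, 4 doses have been given. Superposition: Cmin = C₀·(f + f² + … + f^4).
≈ 23.000 × (0.2500 + 0.0625 + 0.0156 + 0.0039) ≈ 23.000 × 0.3320 ≈ 7.636 mcg/mL.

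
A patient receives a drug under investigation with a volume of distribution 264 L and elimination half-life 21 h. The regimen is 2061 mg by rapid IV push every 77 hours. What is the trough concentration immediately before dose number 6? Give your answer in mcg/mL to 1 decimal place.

f = (1/2)^(τ/t½) = (1/2)^(77/21) ≈ 0.0787.
C₀ = D/Vd = 2061/264 ≈ 7.807 mcg/mL.
Before the 6th dose, 5 doses have been given. Superposition: Cmin = C₀·(f + f² + … + f^5).
≈ 7.807 × (0.0787 + 0.0062 + 0.0005 + 0.0000 + 0.0000) ≈ 7.807 × 0.0854 ≈ 0.667 mcg/mL.

0.7 mcg/mL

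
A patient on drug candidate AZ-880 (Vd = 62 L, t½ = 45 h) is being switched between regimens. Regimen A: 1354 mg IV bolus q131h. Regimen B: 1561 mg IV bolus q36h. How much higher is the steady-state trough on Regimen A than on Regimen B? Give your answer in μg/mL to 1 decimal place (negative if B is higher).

-30.6 μg/mL

Regimen A: f = (1/2)^(131/45) ≈ 0.1329; Cmin,ss = (1354/62)·f/(1−f) ≈ 3.347 μg/mL.
Regimen B: f = (1/2)^(36/45) ≈ 0.5743; Cmin,ss = (1561/62)·f/(1−f) ≈ 33.966 μg/mL.
Difference ≈ 3.347 − 33.966 ≈ -30.619 μg/mL.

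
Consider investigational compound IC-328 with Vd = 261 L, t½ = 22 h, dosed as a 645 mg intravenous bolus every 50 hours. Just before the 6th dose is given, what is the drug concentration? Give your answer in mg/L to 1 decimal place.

0.6 mg/L

f = (1/2)^(τ/t½) = (1/2)^(50/22) ≈ 0.2069.
C₀ = D/Vd = 645/261 ≈ 2.471 mg/L.
Before the 6th dose, 5 doses have been given. Superposition: Cmin = C₀·(f + f² + … + f^5).
≈ 2.471 × (0.2069 + 0.0428 + 0.0089 + 0.0018 + 0.0004) ≈ 2.471 × 0.2608 ≈ 0.644 mg/L.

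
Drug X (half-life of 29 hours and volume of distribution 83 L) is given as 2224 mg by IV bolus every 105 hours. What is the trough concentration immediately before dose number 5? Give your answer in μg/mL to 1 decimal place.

f = (1/2)^(τ/t½) = (1/2)^(105/29) ≈ 0.0813.
C₀ = D/Vd = 2224/83 ≈ 26.795 μg/mL.
Before the 5th dose, 4 doses have been given. Superposition: Cmin = C₀·(f + f² + … + f^4).
≈ 26.795 × (0.0813 + 0.0066 + 0.0005 + 0.0000) ≈ 26.795 × 0.0884 ≈ 2.369 μg/mL.

2.4 μg/mL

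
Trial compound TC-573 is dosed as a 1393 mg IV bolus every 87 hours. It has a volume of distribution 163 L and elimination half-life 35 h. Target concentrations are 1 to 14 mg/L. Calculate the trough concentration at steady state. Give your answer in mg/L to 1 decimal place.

1.9 mg/L

Over one 87-h interval, 87/35 ≈ 2.4857 half-lives elapse, leaving f ≈ 0.1785 of each dose.
At steady state, accumulation factor R = 1/(1 − e^(−kτ)) ≈ 1.2173.
Single-dose peak C₀ = D/Vd = 1393/163 ≈ 8.546 mg/L.
Steady-state peak Cmax,ss = C₀·R ≈ 8.546 × 1.2173 ≈ 10.403 mg/L.
One interval later, Cmin,ss = Cmax,ss·e^(−kτ) ≈ 10.403 × 0.1785 ≈ 1.857 mg/L.
Trough 1.9 mg/L vs MEC 1 mg/L: adequate.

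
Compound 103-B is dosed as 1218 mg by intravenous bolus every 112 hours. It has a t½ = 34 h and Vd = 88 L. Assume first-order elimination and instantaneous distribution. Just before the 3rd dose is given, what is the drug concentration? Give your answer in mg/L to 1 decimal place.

f = (1/2)^(τ/t½) = (1/2)^(112/34) ≈ 0.1019.
C₀ = D/Vd = 1218/88 ≈ 13.841 mg/L.
Before the 3rd dose, 2 doses have been given. Superposition: Cmin = C₀·(f + f²).
≈ 13.841 × (0.1019 + 0.0104) ≈ 13.841 × 0.1123 ≈ 1.554 mg/L.

1.6 mg/L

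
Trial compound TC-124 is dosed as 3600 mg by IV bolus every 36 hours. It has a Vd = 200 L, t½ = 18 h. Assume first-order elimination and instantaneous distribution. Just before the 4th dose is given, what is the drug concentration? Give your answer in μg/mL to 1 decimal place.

f = (1/2)^(τ/t½) = (1/2)^(36/18) ≈ 0.2500.
C₀ = D/Vd = 3600/200 ≈ 18.000 μg/mL.
Before the 4th dose, 3 doses have been given. Superposition: Cmin = C₀·(f + f² + … + f^3).
≈ 18.000 × (0.2500 + 0.0625 + 0.0156) ≈ 18.000 × 0.3281 ≈ 5.906 μg/mL.

5.9 μg/mL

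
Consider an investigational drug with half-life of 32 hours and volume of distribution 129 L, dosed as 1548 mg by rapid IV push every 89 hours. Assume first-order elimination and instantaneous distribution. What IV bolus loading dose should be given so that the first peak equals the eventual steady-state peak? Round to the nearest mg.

1812 mg

f = (1/2)^(89/32) ≈ 0.145466; accumulation ratio R = 1/(1−f) ≈ 1.17023.
Loading dose to hit Cmax,ss on first dose: D_load = D_maint·R ≈ 1548 × 1.17023 ≈ 1811.52 mg.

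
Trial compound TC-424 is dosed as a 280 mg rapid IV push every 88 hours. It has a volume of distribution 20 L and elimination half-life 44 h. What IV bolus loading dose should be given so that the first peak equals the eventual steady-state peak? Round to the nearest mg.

373 mg

f = (1/2)^(88/44) ≈ 0.250000; accumulation ratio R = 1/(1−f) ≈ 1.33333.
Loading dose to hit Cmax,ss on first dose: D_load = D_maint·R ≈ 280 × 1.33333 ≈ 373.33 mg.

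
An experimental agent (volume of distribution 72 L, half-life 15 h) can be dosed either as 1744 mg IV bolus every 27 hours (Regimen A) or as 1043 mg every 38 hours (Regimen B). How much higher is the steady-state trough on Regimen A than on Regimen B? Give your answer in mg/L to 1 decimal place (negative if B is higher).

6.7 mg/L

Regimen A: f = (1/2)^(27/15) ≈ 0.2872; Cmin,ss = (1744/72)·f/(1−f) ≈ 9.760 mg/L.
Regimen B: f = (1/2)^(38/15) ≈ 0.1727; Cmin,ss = (1043/72)·f/(1−f) ≈ 3.024 mg/L.
Difference ≈ 9.760 − 3.024 ≈ 6.736 mg/L.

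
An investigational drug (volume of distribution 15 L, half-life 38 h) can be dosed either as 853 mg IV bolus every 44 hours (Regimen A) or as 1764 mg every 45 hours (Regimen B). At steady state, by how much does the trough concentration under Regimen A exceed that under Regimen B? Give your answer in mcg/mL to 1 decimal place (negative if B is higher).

-46.2 mcg/mL

Regimen A: f = (1/2)^(44/38) ≈ 0.4482; Cmin,ss = (853/15)·f/(1−f) ≈ 46.190 mcg/mL.
Regimen B: f = (1/2)^(45/38) ≈ 0.4401; Cmin,ss = (1764/15)·f/(1−f) ≈ 92.438 mcg/mL.
Difference ≈ 46.190 − 92.438 ≈ -46.248 mcg/mL.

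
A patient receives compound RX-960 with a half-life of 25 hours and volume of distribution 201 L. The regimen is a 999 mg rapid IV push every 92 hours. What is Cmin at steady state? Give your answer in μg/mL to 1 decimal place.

0.4 μg/mL

Over one 92-h interval, 92/25 ≈ 3.68 half-lives elapse, leaving f ≈ 0.0780 of each dose.
Accumulation ratio R = 1/(1 − f) ≈ 1/0.9220 ≈ 1.0846.
Single-dose peak C₀ = D/Vd = 999/201 ≈ 4.970 μg/mL.
Cmax,ss = C₀/(1 − f) ≈ 4.970/0.9220 ≈ 5.390 μg/mL.
Steady-state trough Cmin,ss = Cmax,ss·f ≈ 5.390 × 0.0780 ≈ 0.420 μg/mL.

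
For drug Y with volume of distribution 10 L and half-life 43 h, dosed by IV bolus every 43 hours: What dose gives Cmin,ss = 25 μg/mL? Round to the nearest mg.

250 mg

τ/t½ = 43/43 ≈ 1, so f = (1/2)^(43/43) ≈ 0.500000.
Cmin,ss = (D/Vd)·f/(1−f), so D = Cmin,ss·Vd·(1−f)/f.
D = 25 × 10 × (1−f)/f ≈ 25 × 10 × 1.00000 ≈ 250.00 mg.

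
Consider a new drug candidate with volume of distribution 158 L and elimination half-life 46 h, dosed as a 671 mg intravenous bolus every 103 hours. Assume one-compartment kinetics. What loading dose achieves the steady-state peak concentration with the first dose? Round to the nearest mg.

f = (1/2)^(103/46) ≈ 0.211814; accumulation ratio R = 1/(1−f) ≈ 1.26874.
Loading dose to hit Cmax,ss on first dose: D_load = D_maint·R ≈ 671 × 1.26874 ≈ 851.32 mg.

851 mg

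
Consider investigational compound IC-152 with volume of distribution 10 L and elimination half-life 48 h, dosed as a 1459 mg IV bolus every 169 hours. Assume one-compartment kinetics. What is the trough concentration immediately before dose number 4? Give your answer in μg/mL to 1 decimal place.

13.9 μg/mL

f = (1/2)^(τ/t½) = (1/2)^(169/48) ≈ 0.0871.
C₀ = D/Vd = 1459/10 ≈ 145.900 μg/mL.
Before the 4th dose, 3 doses have been given. Superposition: Cmin = C₀·(f + f² + … + f^3).
≈ 145.900 × (0.0871 + 0.0076 + 0.0007) ≈ 145.900 × 0.0954 ≈ 13.919 μg/mL.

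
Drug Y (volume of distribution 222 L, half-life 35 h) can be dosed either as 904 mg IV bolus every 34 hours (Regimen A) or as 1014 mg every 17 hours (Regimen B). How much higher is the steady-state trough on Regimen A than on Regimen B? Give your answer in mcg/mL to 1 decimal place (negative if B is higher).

Regimen A: f = (1/2)^(34/35) ≈ 0.5100; Cmin,ss = (904/222)·f/(1−f) ≈ 4.238 mcg/mL.
Regimen B: f = (1/2)^(17/35) ≈ 0.7141; Cmin,ss = (1014/222)·f/(1−f) ≈ 11.409 mcg/mL.
Difference ≈ 4.238 − 11.409 ≈ -7.171 mcg/mL.

-7.2 mcg/mL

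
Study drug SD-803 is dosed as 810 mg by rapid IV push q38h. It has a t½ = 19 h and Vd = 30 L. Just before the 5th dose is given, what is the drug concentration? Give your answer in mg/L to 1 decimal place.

f = (1/2)^(τ/t½) = (1/2)^(38/19) ≈ 0.2500.
C₀ = D/Vd = 810/30 ≈ 27.000 mg/L.
Before the 5th dose, 4 doses have been given. Superposition: Cmin = C₀·(f + f² + … + f^4).
≈ 27.000 × (0.2500 + 0.0625 + 0.0156 + 0.0039) ≈ 27.000 × 0.3320 ≈ 8.964 mg/L.

9.0 mg/L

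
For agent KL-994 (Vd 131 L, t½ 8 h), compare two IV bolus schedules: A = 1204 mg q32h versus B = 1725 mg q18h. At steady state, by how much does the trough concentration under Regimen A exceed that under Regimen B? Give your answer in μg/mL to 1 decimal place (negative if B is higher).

-2.9 μg/mL

Regimen A: f = (1/2)^(32/8) ≈ 0.0625; Cmin,ss = (1204/131)·f/(1−f) ≈ 0.613 μg/mL.
Regimen B: f = (1/2)^(18/8) ≈ 0.2102; Cmin,ss = (1725/131)·f/(1−f) ≈ 3.505 μg/mL.
Difference ≈ 0.613 − 3.505 ≈ -2.892 μg/mL.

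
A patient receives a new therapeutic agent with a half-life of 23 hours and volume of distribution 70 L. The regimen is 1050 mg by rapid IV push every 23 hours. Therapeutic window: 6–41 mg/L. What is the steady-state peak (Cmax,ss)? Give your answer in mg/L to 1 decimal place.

τ = 23 h = 1 half-life, so f = (1/2)^1 = 0.5.
At steady state, R = 1/(1 − 0.5) = 2/1.
Single-dose peak C₀ = D/Vd = 1050/70 = 15 mg/L.
Steady-state peak Cmax,ss = C₀·R = 15 × 2/1 ≈ 30.000 mg/L.
Peak 30.0 mg/L vs MTC 41 mg/L: below toxic threshold.

30.0 mg/L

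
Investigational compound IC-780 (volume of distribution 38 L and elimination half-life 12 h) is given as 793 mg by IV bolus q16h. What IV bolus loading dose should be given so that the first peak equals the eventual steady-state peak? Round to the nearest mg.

f = (1/2)^(16/12) ≈ 0.396850; accumulation ratio R = 1/(1−f) ≈ 1.65796.
Loading dose to hit Cmax,ss on first dose: D_load = D_maint·R ≈ 793 × 1.65796 ≈ 1314.76 mg.

1315 mg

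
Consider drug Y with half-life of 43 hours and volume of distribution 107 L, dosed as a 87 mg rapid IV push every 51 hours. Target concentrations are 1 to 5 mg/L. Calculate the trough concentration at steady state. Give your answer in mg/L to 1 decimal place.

0.6 mg/L

τ/t½ = 51/43 ≈ 1.186, so fraction remaining f = (1/2)^(51/43) ≈ 0.4395.
Accumulation ratio R = 1/(1 − f) ≈ 1/0.5605 ≈ 1.7841.
Single-dose peak C₀ = D/Vd = 87/107 ≈ 0.813 mg/L.
Steady-state peak Cmax,ss = C₀·R ≈ 0.813 × 1.7841 ≈ 1.450 mg/L.
Steady-state trough Cmin,ss = Cmax,ss·f ≈ 1.450 × 0.4395 ≈ 0.637 mg/L.
Trough 0.6 mg/L vs MEC 1 mg/L: subtherapeutic.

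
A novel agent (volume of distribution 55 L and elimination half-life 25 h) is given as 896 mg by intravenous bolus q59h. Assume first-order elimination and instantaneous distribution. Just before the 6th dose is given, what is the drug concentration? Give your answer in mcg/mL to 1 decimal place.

3.9 mcg/mL

f = (1/2)^(τ/t½) = (1/2)^(59/25) ≈ 0.1948.
C₀ = D/Vd = 896/55 ≈ 16.291 mcg/mL.
Before the 6th dose, 5 doses have been given. Superposition: Cmin = C₀·(f + f² + … + f^5).
≈ 16.291 × (0.1948 + 0.0379 + 0.0074 + 0.0014 + 0.0003) ≈ 16.291 × 0.2418 ≈ 3.939 mcg/mL.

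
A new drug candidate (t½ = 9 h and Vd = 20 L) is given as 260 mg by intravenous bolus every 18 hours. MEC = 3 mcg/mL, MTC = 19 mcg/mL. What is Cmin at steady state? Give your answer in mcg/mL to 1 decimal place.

4.3 mcg/mL

τ = 18 h = 2 half-lives, so f = (1/2)^2 = 0.25.
At steady state, R = 1/(1 − 0.25) = 4/3.
Single-dose peak C₀ = D/Vd = 260/20 = 13 mcg/mL.
Steady-state peak Cmax,ss = C₀·R = 13 × 4/3 ≈ 17.333 mcg/mL.
Steady-state trough Cmin,ss = Cmax,ss·f ≈ 17.333 × 0.25 ≈ 4.333 mcg/mL.
Trough 4.3 mcg/mL vs MEC 3 mcg/mL: adequate.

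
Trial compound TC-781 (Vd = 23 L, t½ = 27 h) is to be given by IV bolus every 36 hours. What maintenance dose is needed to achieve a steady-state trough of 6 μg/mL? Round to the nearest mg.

210 mg

τ/t½ = 36/27 ≈ 1.3333, so f = (1/2)^(36/27) ≈ 0.396850.
Cmin,ss = (D/Vd)·f/(1−f), so D = Cmin,ss·Vd·(1−f)/f.
D = 6 × 23 × (1−f)/f ≈ 6 × 23 × 1.51984 ≈ 209.74 mg.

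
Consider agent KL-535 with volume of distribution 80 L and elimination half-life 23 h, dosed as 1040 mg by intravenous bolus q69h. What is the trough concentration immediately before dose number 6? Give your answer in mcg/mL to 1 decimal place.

1.9 mcg/mL

f = (1/2)^(τ/t½) = (1/2)^(69/23) ≈ 0.1250.
C₀ = D/Vd = 1040/80 ≈ 13.000 mcg/mL.
Before the 6th dose, 5 doses have been given. Superposition: Cmin = C₀·(f + f² + … + f^5).
≈ 13.000 × (0.1250 + 0.0156 + 0.0020 + 0.0002 + 0.0000) ≈ 13.000 × 0.1428 ≈ 1.856 mcg/mL.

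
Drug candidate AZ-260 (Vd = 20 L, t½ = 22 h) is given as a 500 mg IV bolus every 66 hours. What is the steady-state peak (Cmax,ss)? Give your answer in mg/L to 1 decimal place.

28.6 mg/L

The dosing interval is 3 half-lives, so f = 2^(−3) = 0.125.
At steady state, R = 1/(1 − 0.125) = 8/7.
Single-dose peak C₀ = D/Vd = 500/20 = 25 mg/L.
Steady-state peak Cmax,ss = C₀·R = 25 × 8/7 ≈ 28.571 mg/L.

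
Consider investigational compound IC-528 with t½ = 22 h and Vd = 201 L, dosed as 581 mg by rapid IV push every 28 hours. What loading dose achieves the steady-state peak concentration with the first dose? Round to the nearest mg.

991 mg

f = (1/2)^(28/22) ≈ 0.413877; accumulation ratio R = 1/(1−f) ≈ 1.70613.
Loading dose to hit Cmax,ss on first dose: D_load = D_maint·R ≈ 581 × 1.70613 ≈ 991.26 mg.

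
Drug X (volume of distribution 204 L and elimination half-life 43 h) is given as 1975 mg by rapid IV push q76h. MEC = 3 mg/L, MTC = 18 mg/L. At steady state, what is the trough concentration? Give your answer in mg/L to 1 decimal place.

k = ln2/t½ = ln2/43 ≈ 0.016120 h⁻¹; fraction remaining f = e^(−kτ) = e^(−0.016120×76) ≈ 0.2937.
Accumulation ratio R = 1/(1 − f) ≈ 1/0.7063 ≈ 1.4158.
Single-dose peak C₀ = D/Vd = 1975/204 ≈ 9.681 mg/L.
Cmax,ss = C₀/(1 − f) ≈ 9.681/0.7063 ≈ 13.707 mg/L.
One interval later, Cmin,ss = Cmax,ss·e^(−kτ) ≈ 13.707 × 0.2937 ≈ 4.026 mg/L.
Trough 4.0 mg/L vs MEC 3 mg/L: adequate.

4.0 mg/L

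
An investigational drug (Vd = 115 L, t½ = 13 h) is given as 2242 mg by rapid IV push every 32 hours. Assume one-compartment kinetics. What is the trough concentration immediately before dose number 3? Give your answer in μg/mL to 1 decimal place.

f = (1/2)^(τ/t½) = (1/2)^(32/13) ≈ 0.1816.
C₀ = D/Vd = 2242/115 ≈ 19.496 μg/mL.
Before the 3rd dose, 2 doses have been given. Superposition: Cmin = C₀·(f + f²).
≈ 19.496 × (0.1816 + 0.0330) ≈ 19.496 × 0.2146 ≈ 4.184 μg/mL.

4.2 μg/mL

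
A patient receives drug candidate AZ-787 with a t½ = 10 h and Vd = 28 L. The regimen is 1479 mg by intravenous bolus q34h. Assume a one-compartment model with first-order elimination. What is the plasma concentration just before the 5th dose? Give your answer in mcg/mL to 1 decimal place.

f = (1/2)^(τ/t½) = (1/2)^(34/10) ≈ 0.0947.
C₀ = D/Vd = 1479/28 ≈ 52.821 mcg/mL.
Before the 5th dose, 4 doses have been given. Superposition: Cmin = C₀·(f + f² + … + f^4).
≈ 52.821 × (0.0947 + 0.0090 + 0.0008 + 0.0001) ≈ 52.821 × 0.1046 ≈ 5.525 mcg/mL.

5.5 mcg/mL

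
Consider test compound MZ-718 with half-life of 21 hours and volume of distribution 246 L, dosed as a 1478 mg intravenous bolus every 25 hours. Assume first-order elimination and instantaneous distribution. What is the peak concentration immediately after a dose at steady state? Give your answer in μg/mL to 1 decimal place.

Over one 25-h interval, 25/21 ≈ 1.1905 half-lives elapse, leaving f ≈ 0.4382 of each dose.
At steady state, accumulation factor R = 1/(1 − e^(−kτ)) ≈ 1.7800.
Single-dose peak C₀ = D/Vd = 1478/246 ≈ 6.008 μg/mL.
Steady-state peak Cmax,ss = C₀·R ≈ 6.008 × 1.7800 ≈ 10.694 μg/mL.

10.7 μg/mL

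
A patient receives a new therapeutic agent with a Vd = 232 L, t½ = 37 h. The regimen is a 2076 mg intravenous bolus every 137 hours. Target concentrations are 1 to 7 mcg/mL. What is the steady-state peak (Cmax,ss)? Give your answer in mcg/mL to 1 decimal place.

9.7 mcg/mL

k = ln2/t½ = ln2/37 ≈ 0.018734 h⁻¹; fraction remaining f = e^(−kτ) = e^(−0.018734×137) ≈ 0.0768.
At steady state, accumulation factor R = 1/(1 − e^(−kτ)) ≈ 1.0832.
Single-dose peak C₀ = D/Vd = 2076/232 ≈ 8.948 mcg/mL.
Steady-state peak Cmax,ss = C₀·R ≈ 8.948 × 1.0832 ≈ 9.692 mcg/mL.
Peak 9.7 mcg/mL vs MTC 7 mcg/mL: exceeds toxic threshold.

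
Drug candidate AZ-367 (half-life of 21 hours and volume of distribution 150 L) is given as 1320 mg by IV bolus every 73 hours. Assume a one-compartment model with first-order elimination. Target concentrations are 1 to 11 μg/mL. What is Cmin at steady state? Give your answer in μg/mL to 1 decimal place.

0.9 μg/mL

k = ln2/t½ = ln2/21 ≈ 0.033007 h⁻¹; fraction remaining f = e^(−kτ) = e^(−0.033007×73) ≈ 0.0899.
Single-dose peak C₀ = D/Vd = 1320/150 ≈ 8.800 μg/mL.
Steady-state trough Cmin,ss = C₀·f/(1−f) ≈ 8.800 × 0.0899/0.9101 ≈ 0.869 μg/mL.
Trough 0.9 μg/mL vs MEC 1 μg/mL: subtherapeutic.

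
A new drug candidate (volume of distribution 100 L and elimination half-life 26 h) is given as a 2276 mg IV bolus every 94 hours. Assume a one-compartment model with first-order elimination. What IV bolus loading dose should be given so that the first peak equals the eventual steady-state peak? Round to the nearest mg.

f = (1/2)^(94/26) ≈ 0.081594; accumulation ratio R = 1/(1−f) ≈ 1.08884.
Loading dose to hit Cmax,ss on first dose: D_load = D_maint·R ≈ 2276 × 1.08884 ≈ 2478.20 mg.

2478 mg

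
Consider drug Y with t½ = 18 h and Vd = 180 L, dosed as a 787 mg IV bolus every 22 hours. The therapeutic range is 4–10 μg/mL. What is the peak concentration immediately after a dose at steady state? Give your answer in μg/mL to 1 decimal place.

7.7 μg/mL

k = ln2/t½ = ln2/18 ≈ 0.038508 h⁻¹; fraction remaining f = e^(−kτ) = e^(−0.038508×22) ≈ 0.4286.
Accumulation ratio R = 1/(1 − f) ≈ 1/0.5714 ≈ 1.7501.
Each bolus raises the concentration by D/Vd = 787/180 ≈ 4.372 μg/mL.
Cmax,ss = C₀/(1 − f) ≈ 4.372/0.5714 ≈ 7.651 μg/mL.
Peak 7.7 μg/mL vs MTC 10 μg/mL: below toxic threshold.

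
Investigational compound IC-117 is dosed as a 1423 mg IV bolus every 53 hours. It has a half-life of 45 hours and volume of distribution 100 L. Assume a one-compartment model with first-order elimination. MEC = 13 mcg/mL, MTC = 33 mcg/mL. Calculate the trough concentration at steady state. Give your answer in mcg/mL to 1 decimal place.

τ/t½ = 53/45 ≈ 1.1778, so fraction remaining f = (1/2)^(53/45) ≈ 0.4420.
Single-dose peak C₀ = D/Vd = 1423/100 ≈ 14.230 mcg/mL.
Steady-state trough Cmin,ss = C₀·f/(1−f) ≈ 14.230 × 0.4420/0.5580 ≈ 11.272 mcg/mL.
Trough 11.3 mcg/mL vs MEC 13 mcg/mL: subtherapeutic.

11.3 mcg/mL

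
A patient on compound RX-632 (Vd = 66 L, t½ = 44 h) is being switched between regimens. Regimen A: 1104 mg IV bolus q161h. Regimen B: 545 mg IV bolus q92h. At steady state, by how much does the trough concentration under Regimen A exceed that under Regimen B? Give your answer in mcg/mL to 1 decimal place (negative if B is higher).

-1.1 mcg/mL

Regimen A: f = (1/2)^(161/44) ≈ 0.0792; Cmin,ss = (1104/66)·f/(1−f) ≈ 1.439 mcg/mL.
Regimen B: f = (1/2)^(92/44) ≈ 0.2347; Cmin,ss = (545/66)·f/(1−f) ≈ 2.532 mcg/mL.
Difference ≈ 1.439 − 2.532 ≈ -1.093 mcg/mL.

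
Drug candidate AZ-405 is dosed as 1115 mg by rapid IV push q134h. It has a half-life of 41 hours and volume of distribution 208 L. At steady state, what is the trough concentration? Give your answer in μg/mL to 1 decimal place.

0.6 μg/mL

k = ln2/t½ = ln2/41 ≈ 0.016906 h⁻¹; fraction remaining f = e^(−kτ) = e^(−0.016906×134) ≈ 0.1038.
Accumulation ratio R = 1/(1 − f) ≈ 1/0.8962 ≈ 1.1158.
Each bolus raises the concentration by D/Vd = 1115/208 ≈ 5.361 μg/mL.
Steady-state peak Cmax,ss = C₀·R ≈ 5.361 × 1.1158 ≈ 5.982 μg/mL.
One interval later, Cmin,ss = Cmax,ss·e^(−kτ) ≈ 5.982 × 0.1038 ≈ 0.621 μg/mL.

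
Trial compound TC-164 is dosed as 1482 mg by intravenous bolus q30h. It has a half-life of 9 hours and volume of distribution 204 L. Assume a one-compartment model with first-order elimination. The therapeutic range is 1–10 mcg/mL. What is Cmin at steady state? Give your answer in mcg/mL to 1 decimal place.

τ/t½ = 30/9 ≈ 3.3333, so fraction remaining f = (1/2)^(30/9) ≈ 0.0992.
At steady state, accumulation factor R = 1/(1 − e^(−kτ)) ≈ 1.1101.
Single-dose peak C₀ = D/Vd = 1482/204 ≈ 7.265 mcg/mL.
Cmax,ss = C₀/(1 − f) ≈ 7.265/0.9008 ≈ 8.065 mcg/mL.
Steady-state trough Cmin,ss = Cmax,ss·f ≈ 8.065 × 0.0992 ≈ 0.800 mcg/mL.
Trough 0.8 mcg/mL vs MEC 1 mcg/mL: subtherapeutic.

0.8 mcg/mL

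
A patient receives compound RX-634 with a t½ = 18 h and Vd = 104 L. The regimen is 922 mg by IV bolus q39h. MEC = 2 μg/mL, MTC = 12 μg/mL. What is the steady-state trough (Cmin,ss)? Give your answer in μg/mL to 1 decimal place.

2.5 μg/mL

τ/t½ = 39/18 ≈ 2.1667, so fraction remaining f = (1/2)^(39/18) ≈ 0.2227.
At steady state, accumulation factor R = 1/(1 − e^(−kτ)) ≈ 1.2865.
Each bolus raises the concentration by D/Vd = 922/104 ≈ 8.865 μg/mL.
Steady-state peak Cmax,ss = C₀·R ≈ 8.865 × 1.2865 ≈ 11.405 μg/mL.
Steady-state trough Cmin,ss = Cmax,ss·f ≈ 11.405 × 0.2227 ≈ 2.540 μg/mL.
Trough 2.5 μg/mL vs MEC 2 μg/mL: adequate.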